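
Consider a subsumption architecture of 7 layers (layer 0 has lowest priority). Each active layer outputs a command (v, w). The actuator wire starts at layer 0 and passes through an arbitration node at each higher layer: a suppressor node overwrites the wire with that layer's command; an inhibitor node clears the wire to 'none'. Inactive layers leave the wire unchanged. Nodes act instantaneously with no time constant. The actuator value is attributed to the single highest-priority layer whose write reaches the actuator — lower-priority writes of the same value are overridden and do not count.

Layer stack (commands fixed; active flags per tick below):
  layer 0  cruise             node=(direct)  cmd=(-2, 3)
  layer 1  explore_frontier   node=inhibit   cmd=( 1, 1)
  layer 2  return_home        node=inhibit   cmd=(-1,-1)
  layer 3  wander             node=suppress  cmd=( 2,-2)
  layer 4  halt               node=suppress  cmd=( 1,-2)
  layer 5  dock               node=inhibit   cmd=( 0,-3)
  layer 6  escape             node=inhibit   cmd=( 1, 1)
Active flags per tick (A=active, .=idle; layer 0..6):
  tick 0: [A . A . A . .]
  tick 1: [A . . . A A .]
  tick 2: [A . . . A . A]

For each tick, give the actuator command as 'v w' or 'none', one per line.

1 -2
none
none

tick 0:
  L0 cruise: active, feeds wire = (-2, 3)
  L1 explore_frontier: idle → wire stays (-2, 3)
  L2 return_home: active, inhibitor → wire = none
  L3 wander: idle → wire stays none
  L4 halt: active, suppressor → wire = (1, -2)
  L5 dock: idle → wire stays (1, -2)
  L6 escape: idle → wire stays (1, -2)
  actuator = (1, -2)
tick 1:
  L0 cruise: active, feeds wire = (-2, 3)
  L1 explore_frontier: idle → wire stays (-2, 3)
  L2 return_home: idle → wire stays (-2, 3)
  L3 wander: idle → wire stays (-2, 3)
  L4 halt: active, suppressor → wire = (1, -2)
  L5 dock: active, inhibitor → wire = none
  L6 escape: idle → wire stays none
  actuator = none
tick 2:
  L0 cruise: active, feeds wire = (-2, 3)
  L1 explore_frontier: idle → wire stays (-2, 3)
  L2 return_home: idle → wire stays (-2, 3)
  L3 wander: idle → wire stays (-2, 3)
  L4 halt: active, suppressor → wire = (1, -2)
  L5 dock: idle → wire stays (1, -2)
  L6 escape: active, inhibitor → wire = none
  actuator = none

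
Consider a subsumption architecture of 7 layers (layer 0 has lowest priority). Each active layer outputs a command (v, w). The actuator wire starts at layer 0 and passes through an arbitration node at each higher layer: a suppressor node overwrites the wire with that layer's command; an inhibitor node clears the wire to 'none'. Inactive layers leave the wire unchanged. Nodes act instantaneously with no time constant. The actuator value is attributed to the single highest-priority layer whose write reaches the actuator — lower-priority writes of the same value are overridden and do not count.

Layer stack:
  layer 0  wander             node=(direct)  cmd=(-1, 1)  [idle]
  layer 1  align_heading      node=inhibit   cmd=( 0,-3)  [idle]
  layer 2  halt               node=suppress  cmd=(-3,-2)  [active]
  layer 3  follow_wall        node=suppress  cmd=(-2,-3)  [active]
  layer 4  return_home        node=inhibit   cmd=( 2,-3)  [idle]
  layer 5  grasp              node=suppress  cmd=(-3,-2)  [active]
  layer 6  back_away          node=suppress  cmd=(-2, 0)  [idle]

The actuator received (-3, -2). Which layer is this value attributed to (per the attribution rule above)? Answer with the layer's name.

L0 wander: idle → wire = none
L1 align_heading: idle → wire stays none
L2 halt: active, suppressor → wire = (-3, -2)
L3 follow_wall: active, suppressor → wire = (-2, -3)
L4 return_home: idle → wire stays (-2, -3)
L5 grasp: active, suppressor → wire = (-3, -2)
L6 back_away: idle → wire stays (-3, -2)
actuator = (-3, -2)
last writer: layer 5 = grasp

grasp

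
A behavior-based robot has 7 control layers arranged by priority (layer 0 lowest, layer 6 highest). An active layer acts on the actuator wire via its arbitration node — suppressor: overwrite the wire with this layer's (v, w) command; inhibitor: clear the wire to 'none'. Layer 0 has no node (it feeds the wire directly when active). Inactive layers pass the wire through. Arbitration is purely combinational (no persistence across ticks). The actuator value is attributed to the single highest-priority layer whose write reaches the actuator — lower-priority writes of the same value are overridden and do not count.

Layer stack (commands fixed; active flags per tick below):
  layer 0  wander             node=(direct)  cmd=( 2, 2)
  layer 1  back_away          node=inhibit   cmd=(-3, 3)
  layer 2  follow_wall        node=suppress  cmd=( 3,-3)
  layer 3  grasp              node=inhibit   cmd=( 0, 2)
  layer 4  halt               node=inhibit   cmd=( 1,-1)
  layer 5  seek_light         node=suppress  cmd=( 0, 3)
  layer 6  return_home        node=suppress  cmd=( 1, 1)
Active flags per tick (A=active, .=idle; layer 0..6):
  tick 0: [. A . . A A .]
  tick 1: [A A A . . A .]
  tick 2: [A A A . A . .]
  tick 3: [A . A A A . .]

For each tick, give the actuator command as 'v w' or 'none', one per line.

0 3
0 3
none
none

tick 0:
  layer 0 (wander) idle — none
  layer 1 (back_away) active — inhibits: none
  layer 2 (follow_wall) idle — unchanged: none
  layer 3 (grasp) idle — unchanged: none
  layer 4 (halt) active — inhibits: none
  layer 5 (seek_light) active — suppresses: (0, 3)
  layer 6 (return_home) idle — unchanged: (0, 3)
  → actuator (0, 3)
tick 1:
  layer 0 (wander) active — direct: (2, 2)
  layer 1 (back_away) active — inhibits: none
  layer 2 (follow_wall) active — suppresses: (3, -3)
  layer 3 (grasp) idle — unchanged: (3, -3)
  layer 4 (halt) idle — unchanged: (3, -3)
  layer 5 (seek_light) active — suppresses: (0, 3)
  layer 6 (return_home) idle — unchanged: (0, 3)
  → actuator (0, 3)
tick 2:
  layer 0 (wander) active — direct: (2, 2)
  layer 1 (back_away) active — inhibits: none
  layer 2 (follow_wall) active — suppresses: (3, -3)
  layer 3 (grasp) idle — unchanged: (3, -3)
  layer 4 (halt) active — inhibits: none
  layer 5 (seek_light) idle — unchanged: none
  layer 6 (return_home) idle — unchanged: none
  → actuator none
tick 3:
  layer 0 (wander) active — direct: (2, 2)
  layer 1 (back_away) idle — unchanged: (2, 2)
  layer 2 (follow_wall) active — suppresses: (3, -3)
  layer 3 (grasp) active — inhibits: none
  layer 4 (halt) active — inhibits: none
  layer 5 (seek_light) idle — unchanged: none
  layer 6 (return_home) idle — unchanged: none
  → actuator none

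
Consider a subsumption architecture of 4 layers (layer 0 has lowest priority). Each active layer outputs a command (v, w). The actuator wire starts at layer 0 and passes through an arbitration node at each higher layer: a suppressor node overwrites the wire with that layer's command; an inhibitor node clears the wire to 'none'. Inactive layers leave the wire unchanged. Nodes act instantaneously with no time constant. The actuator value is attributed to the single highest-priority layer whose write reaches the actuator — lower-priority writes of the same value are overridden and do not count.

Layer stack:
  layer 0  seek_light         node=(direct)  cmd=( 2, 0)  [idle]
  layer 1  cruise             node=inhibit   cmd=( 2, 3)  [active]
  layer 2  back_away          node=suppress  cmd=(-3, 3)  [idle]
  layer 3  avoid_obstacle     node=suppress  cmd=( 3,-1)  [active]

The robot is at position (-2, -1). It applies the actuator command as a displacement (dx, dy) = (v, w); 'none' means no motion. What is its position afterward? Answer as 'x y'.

1 -2

L0 seek_light: idle → wire = none
L1 cruise: active, inhibitor → wire = none
L2 back_away: idle → wire stays none
L3 avoid_obstacle: active, suppressor → wire = (3, -1)
actuator = (3, -1)
position: (-2, -1) + (3, -1) = (1, -2)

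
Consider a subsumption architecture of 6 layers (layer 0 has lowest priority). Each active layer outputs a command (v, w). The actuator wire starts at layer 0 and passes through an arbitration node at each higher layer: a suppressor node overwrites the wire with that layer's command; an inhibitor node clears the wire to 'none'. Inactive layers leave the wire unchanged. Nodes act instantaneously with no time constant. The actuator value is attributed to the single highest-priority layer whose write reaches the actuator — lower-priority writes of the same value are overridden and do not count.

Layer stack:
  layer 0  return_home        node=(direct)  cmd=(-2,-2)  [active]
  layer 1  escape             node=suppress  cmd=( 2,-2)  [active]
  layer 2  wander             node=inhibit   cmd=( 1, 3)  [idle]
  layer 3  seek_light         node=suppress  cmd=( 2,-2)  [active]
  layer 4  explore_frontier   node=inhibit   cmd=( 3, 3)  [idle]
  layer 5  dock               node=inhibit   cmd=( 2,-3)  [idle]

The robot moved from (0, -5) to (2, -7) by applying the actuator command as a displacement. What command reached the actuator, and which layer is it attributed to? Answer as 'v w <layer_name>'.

2 -2 seek_light

displacement = (2, -7) − (0, -5) = (2, -2)
L0 return_home: active, feeds wire = (-2, -2)
L1 escape: active, suppressor → wire = (2, -2)
L2 wander: idle → wire stays (2, -2)
L3 seek_light: active, suppressor → wire = (2, -2)
L4 explore_frontier: idle → wire stays (2, -2)
L5 dock: idle → wire stays (2, -2)
actuator = (2, -2) — from layer 3 (seek_light)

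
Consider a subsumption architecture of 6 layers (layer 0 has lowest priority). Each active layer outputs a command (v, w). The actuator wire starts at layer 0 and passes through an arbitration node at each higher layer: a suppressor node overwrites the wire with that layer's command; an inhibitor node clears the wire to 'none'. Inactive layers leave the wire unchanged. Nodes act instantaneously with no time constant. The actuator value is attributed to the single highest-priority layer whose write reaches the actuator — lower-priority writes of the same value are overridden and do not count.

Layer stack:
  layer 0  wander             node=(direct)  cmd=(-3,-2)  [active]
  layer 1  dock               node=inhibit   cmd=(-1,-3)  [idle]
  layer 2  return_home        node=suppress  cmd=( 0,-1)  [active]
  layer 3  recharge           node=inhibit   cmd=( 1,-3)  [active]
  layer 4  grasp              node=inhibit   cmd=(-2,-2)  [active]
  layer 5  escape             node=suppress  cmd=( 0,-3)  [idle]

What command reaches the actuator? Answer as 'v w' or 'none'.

none

L0 wander: active, feeds wire = (-3, -2)
L1 dock: idle → wire stays (-3, -2)
L2 return_home: active, suppressor → wire = (0, -1)
L3 recharge: active, inhibitor → wire = none
L4 grasp: active, inhibitor → wire = none
L5 escape: idle → wire stays none
actuator = none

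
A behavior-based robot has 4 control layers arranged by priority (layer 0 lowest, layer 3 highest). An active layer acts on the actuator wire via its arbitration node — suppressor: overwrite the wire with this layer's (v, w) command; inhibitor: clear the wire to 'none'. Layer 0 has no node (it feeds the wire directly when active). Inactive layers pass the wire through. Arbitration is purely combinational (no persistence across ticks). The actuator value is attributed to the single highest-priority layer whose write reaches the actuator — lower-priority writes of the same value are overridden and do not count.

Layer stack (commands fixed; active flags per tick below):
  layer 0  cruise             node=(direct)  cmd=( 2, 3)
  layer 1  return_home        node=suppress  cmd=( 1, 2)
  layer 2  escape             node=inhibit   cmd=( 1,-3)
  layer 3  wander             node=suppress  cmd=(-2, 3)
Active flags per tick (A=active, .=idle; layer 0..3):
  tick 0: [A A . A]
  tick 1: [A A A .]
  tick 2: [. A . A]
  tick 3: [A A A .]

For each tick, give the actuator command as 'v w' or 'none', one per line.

-2 3
none
-2 3
none

tick 0:
  L0 cruise: active, feeds wire = (2, 3)
  L1 return_home: active, suppressor → wire = (1, 2)
  L2 escape: idle → wire stays (1, 2)
  L3 wander: active, suppressor → wire = (-2, 3)
  actuator = (-2, 3)
tick 1:
  L0 cruise: active, feeds wire = (2, 3)
  L1 return_home: active, suppressor → wire = (1, 2)
  L2 escape: active, inhibitor → wire = none
  L3 wander: idle → wire stays none
  actuator = none
tick 2:
  L0 cruise: idle → wire = none
  L1 return_home: active, suppressor → wire = (1, 2)
  L2 escape: idle → wire stays (1, 2)
  L3 wander: active, suppressor → wire = (-2, 3)
  actuator = (-2, 3)
tick 3:
  L0 cruise: active, feeds wire = (2, 3)
  L1 return_home: active, suppressor → wire = (1, 2)
  L2 escape: active, inhibitor → wire = none
  L3 wander: idle → wire stays none
  actuator = none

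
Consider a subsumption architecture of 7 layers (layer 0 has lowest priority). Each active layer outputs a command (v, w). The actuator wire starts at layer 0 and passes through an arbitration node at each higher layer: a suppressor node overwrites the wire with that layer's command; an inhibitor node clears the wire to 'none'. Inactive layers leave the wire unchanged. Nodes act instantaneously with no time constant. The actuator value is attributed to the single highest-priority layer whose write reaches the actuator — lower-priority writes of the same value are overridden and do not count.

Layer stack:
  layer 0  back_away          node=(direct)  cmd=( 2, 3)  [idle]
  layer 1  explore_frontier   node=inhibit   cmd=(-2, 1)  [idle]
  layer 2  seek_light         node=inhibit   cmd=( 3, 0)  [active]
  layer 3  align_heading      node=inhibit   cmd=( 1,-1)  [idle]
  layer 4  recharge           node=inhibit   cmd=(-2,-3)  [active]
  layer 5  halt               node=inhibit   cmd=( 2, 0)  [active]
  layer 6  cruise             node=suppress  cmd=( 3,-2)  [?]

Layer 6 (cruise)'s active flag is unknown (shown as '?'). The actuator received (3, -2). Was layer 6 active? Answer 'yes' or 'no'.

If layer 6 is active=yes:
  actuator would be (3, -2)
If layer 6 is active=no:
  actuator would be none
Observed (3, -2), so layer 6 was active.

yes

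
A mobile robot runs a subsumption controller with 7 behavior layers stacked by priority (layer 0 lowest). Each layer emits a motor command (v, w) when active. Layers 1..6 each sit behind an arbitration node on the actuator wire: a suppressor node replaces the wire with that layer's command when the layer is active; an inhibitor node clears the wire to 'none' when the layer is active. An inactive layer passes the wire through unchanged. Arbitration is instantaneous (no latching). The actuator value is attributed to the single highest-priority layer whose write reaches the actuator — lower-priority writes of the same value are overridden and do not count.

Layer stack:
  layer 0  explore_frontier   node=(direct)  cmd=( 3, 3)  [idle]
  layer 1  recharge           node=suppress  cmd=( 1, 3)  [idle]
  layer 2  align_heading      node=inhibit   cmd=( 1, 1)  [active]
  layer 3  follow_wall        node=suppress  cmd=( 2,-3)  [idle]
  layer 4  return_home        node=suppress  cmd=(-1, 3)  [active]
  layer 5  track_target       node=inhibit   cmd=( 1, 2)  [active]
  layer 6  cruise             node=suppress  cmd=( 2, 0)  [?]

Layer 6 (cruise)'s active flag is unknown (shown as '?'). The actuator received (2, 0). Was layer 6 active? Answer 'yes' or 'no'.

yes

If layer 6 is active=yes:
  actuator would be (2, 0)
If layer 6 is active=no:
  actuator would be none
Observed (2, 0), so layer 6 was active.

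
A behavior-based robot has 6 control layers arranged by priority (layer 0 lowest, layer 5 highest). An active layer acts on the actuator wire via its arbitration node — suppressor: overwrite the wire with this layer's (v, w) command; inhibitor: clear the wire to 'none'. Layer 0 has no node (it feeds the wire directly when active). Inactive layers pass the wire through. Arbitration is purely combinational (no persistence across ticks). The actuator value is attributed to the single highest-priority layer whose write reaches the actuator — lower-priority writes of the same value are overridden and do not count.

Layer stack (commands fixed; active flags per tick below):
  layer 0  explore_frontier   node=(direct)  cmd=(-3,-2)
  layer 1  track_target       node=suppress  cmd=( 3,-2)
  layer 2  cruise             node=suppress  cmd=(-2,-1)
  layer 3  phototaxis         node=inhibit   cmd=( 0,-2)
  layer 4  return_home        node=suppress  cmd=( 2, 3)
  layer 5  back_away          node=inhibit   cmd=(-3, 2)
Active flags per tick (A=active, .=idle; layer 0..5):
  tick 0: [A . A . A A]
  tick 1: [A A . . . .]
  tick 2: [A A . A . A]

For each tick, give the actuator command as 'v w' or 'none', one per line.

tick 0:
  [0] explore_frontier on; wire := (-3, -2)
  [1] track_target off; pass (-3, -2)
  [2] cruise on (suppress); wire := (-2, -1)
  [3] phototaxis off; pass (-2, -1)
  [4] return_home on (suppress); wire := (2, 3)
  [5] back_away on (inhibit); wire := none
  output none
tick 1:
  [0] explore_frontier on; wire := (-3, -2)
  [1] track_target on (suppress); wire := (3, -2)
  [2] cruise off; pass (3, -2)
  [3] phototaxis off; pass (3, -2)
  [4] return_home off; pass (3, -2)
  [5] back_away off; pass (3, -2)
  output (3, -2)
tick 2:
  [0] explore_frontier on; wire := (-3, -2)
  [1] track_target on (suppress); wire := (3, -2)
  [2] cruise off; pass (3, -2)
  [3] phototaxis on (inhibit); wire := none
  [4] return_home off; pass none
  [5] back_away on (inhibit); wire := none
  output none

none
3 -2
none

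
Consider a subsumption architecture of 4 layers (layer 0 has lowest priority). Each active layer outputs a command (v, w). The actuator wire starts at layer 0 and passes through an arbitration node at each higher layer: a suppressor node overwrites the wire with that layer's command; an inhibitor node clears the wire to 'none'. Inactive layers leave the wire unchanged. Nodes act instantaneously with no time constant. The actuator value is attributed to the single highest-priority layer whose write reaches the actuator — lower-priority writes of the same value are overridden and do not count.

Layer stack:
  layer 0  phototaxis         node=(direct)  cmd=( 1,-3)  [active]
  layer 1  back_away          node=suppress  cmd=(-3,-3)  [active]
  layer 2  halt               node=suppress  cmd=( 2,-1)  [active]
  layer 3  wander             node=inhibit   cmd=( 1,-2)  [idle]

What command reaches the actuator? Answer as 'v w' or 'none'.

2 -1

[0] phototaxis on; wire := (1, -3)
[1] back_away on (suppress); wire := (-3, -3)
[2] halt on (suppress); wire := (2, -1)
[3] wander off; pass (2, -1)
output (2, -1)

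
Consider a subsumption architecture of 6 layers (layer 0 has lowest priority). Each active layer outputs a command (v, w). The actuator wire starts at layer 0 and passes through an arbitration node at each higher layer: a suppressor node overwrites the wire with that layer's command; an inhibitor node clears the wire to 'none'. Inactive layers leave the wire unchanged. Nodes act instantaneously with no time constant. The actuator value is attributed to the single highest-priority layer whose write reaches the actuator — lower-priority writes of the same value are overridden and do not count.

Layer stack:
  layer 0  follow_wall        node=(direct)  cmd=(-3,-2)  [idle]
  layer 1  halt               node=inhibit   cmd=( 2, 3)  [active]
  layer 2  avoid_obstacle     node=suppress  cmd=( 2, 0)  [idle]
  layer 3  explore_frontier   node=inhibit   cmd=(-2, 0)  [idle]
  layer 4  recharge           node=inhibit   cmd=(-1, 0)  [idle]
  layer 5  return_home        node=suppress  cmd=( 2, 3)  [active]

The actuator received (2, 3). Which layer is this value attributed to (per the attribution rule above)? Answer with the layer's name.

return_home

layer 0 (follow_wall) idle — none
layer 1 (halt) active — inhibits: none
layer 2 (avoid_obstacle) idle — unchanged: none
layer 3 (explore_frontier) idle — unchanged: none
layer 4 (recharge) idle — unchanged: none
layer 5 (return_home) active — suppresses: (2, 3)
→ actuator (2, 3)
last writer: layer 5 = return_home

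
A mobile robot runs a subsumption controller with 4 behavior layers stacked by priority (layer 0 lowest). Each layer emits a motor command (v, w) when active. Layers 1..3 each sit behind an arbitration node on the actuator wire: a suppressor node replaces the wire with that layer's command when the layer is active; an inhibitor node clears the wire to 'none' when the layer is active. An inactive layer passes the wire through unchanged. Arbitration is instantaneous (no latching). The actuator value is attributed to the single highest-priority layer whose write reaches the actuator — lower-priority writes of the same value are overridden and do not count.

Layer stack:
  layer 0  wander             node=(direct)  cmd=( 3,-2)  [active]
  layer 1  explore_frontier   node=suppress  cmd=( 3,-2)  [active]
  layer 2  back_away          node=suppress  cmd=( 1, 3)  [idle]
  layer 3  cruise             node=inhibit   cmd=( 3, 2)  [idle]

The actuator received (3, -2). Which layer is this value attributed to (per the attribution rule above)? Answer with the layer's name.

L0 wander: active, feeds wire = (3, -2)
L1 explore_frontier: active, suppressor → wire = (3, -2)
L2 back_away: idle → wire stays (3, -2)
L3 cruise: idle → wire stays (3, -2)
actuator = (3, -2)
last writer: layer 1 = explore_frontier

explore_frontier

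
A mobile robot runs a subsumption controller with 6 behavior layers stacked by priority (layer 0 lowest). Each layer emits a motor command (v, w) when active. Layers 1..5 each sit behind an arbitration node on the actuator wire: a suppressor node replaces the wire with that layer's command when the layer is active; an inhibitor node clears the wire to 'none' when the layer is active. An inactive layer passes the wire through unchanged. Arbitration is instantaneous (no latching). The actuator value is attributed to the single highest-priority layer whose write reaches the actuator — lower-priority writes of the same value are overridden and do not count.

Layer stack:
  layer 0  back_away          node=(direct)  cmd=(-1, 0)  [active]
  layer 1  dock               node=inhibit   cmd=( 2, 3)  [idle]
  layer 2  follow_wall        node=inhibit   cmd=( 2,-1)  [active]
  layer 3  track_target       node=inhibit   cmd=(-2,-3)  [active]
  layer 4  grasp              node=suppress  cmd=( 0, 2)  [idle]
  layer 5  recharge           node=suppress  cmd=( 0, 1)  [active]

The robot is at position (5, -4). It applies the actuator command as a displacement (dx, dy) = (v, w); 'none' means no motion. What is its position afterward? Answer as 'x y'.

5 -3

L0 back_away: active, feeds wire = (-1, 0)
L1 dock: idle → wire stays (-1, 0)
L2 follow_wall: active, inhibitor → wire = none
L3 track_target: active, inhibitor → wire = none
L4 grasp: idle → wire stays none
L5 recharge: active, suppressor → wire = (0, 1)
actuator = (0, 1)
position: (5, -4) + (0, 1) = (5, -3)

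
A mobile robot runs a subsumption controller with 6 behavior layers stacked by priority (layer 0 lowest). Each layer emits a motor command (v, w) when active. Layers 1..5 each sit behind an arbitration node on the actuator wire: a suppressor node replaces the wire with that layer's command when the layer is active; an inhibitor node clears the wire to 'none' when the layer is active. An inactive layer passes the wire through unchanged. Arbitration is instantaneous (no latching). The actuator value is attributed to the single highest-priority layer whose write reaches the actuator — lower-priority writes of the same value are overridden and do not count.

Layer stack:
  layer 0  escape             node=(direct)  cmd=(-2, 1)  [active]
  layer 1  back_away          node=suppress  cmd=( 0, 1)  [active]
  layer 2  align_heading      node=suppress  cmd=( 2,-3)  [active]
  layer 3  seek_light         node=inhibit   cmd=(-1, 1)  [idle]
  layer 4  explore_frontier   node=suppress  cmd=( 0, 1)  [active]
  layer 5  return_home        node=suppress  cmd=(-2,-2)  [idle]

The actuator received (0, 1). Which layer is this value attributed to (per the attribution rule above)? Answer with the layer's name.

explore_frontier

layer 0 (escape) active — direct: (-2, 1)
layer 1 (back_away) active — suppresses: (0, 1)
layer 2 (align_heading) active — suppresses: (2, -3)
layer 3 (seek_light) idle — unchanged: (2, -3)
layer 4 (explore_frontier) active — suppresses: (0, 1)
layer 5 (return_home) idle — unchanged: (0, 1)
→ actuator (0, 1)
last writer: layer 4 = explore_frontier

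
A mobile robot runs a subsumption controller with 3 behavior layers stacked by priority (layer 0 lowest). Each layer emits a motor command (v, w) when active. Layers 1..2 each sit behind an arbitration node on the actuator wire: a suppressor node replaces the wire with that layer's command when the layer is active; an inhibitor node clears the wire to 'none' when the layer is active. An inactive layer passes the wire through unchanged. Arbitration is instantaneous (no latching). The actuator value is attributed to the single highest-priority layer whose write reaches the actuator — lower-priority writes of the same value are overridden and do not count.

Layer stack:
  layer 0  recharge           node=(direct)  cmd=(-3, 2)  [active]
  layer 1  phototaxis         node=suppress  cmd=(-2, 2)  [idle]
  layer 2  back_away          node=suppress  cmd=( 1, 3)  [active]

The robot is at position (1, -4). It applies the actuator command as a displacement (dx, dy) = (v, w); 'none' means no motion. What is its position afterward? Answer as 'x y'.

L0 recharge: active, feeds wire = (-3, 2)
L1 phototaxis: idle → wire stays (-3, 2)
L2 back_away: active, suppressor → wire = (1, 3)
actuator = (1, 3)
position: (1, -4) + (1, 3) = (2, -1)

2 -1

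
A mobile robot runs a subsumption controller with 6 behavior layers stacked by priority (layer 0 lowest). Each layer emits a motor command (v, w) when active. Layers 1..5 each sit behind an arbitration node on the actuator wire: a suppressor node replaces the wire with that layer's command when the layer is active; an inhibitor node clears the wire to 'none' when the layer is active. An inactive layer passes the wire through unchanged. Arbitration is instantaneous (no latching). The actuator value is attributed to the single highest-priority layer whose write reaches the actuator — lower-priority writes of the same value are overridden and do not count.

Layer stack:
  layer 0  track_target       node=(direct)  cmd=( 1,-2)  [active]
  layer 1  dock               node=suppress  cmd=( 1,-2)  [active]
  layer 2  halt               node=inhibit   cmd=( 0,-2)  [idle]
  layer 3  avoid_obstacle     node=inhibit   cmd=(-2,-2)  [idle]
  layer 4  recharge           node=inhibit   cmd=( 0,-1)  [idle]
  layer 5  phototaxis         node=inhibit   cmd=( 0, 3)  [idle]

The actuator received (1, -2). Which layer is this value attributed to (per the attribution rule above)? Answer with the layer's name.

layer 0 (track_target) active — direct: (1, -2)
layer 1 (dock) active — suppresses: (1, -2)
layer 2 (halt) idle — unchanged: (1, -2)
layer 3 (avoid_obstacle) idle — unchanged: (1, -2)
layer 4 (recharge) idle — unchanged: (1, -2)
layer 5 (phototaxis) idle — unchanged: (1, -2)
→ actuator (1, -2)
last writer: layer 1 = dock

dock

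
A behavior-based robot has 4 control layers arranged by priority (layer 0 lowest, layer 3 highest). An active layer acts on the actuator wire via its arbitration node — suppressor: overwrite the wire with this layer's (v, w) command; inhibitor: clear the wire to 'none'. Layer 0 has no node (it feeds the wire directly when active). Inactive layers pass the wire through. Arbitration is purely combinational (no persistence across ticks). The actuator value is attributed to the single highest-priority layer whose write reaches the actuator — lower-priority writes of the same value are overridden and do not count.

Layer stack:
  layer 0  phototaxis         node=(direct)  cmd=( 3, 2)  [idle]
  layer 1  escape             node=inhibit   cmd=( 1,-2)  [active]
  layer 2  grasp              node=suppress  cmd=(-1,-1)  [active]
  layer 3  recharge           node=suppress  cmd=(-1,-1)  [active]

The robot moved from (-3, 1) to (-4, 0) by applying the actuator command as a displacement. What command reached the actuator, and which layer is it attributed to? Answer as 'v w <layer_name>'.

-1 -1 recharge

displacement = (-4, 0) − (-3, 1) = (-1, -1)
[0] phototaxis off; wire := none
[1] escape on (inhibit); wire := none
[2] grasp on (suppress); wire := (-1, -1)
[3] recharge on (suppress); wire := (-1, -1)
output (-1, -1) — from layer 3 (recharge)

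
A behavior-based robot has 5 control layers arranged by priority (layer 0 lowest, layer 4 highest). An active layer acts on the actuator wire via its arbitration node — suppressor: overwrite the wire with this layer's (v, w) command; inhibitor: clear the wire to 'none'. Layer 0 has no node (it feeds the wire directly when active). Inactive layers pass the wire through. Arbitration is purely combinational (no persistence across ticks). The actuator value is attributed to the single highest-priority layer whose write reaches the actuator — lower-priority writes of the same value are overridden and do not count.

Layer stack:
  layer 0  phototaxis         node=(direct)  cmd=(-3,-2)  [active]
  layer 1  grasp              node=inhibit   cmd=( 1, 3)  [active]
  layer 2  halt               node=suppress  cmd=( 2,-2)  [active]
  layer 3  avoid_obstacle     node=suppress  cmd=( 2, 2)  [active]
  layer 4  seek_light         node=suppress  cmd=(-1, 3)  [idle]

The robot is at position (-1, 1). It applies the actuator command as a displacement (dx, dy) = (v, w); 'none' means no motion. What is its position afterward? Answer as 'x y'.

1 3

L0 phototaxis: active, feeds wire = (-3, -2)
L1 grasp: active, inhibitor → wire = none
L2 halt: active, suppressor → wire = (2, -2)
L3 avoid_obstacle: active, suppressor → wire = (2, 2)
L4 seek_light: idle → wire stays (2, 2)
actuator = (2, 2)
position: (-1, 1) + (2, 2) = (1, 3)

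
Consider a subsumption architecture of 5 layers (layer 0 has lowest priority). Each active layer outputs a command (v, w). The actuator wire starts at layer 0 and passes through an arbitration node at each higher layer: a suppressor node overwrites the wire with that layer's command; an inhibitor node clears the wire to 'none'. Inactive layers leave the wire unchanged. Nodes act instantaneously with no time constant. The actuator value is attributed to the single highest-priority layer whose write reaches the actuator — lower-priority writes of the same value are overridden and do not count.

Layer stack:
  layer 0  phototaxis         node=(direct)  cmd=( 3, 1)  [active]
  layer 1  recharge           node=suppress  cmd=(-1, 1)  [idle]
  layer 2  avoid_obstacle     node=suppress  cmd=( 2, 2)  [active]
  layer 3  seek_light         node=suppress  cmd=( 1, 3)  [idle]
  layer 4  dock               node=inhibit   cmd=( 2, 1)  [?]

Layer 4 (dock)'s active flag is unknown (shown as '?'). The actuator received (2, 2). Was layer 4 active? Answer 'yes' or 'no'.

no

If layer 4 is active=yes:
  actuator would be none
If layer 4 is active=no:
  actuator would be (2, 2)
Observed (2, 2), so layer 4 was idle.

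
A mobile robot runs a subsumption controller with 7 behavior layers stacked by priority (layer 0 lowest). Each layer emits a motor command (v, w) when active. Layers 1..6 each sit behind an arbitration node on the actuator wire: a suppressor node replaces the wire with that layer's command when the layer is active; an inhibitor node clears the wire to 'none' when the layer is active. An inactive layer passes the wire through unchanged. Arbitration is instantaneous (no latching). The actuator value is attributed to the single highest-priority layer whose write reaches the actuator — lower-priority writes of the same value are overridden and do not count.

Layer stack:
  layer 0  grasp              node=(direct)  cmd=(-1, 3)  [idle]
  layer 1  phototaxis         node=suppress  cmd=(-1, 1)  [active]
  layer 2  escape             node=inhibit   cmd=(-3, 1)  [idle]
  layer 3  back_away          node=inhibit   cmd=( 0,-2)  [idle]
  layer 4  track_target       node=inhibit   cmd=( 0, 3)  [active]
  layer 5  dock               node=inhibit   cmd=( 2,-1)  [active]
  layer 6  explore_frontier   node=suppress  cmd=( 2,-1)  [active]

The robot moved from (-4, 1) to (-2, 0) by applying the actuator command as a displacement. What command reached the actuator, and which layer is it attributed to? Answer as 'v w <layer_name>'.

displacement = (-2, 0) − (-4, 1) = (2, -1)
layer 0 (grasp) idle — none
layer 1 (phototaxis) active — suppresses: (-1, 1)
layer 2 (escape) idle — unchanged: (-1, 1)
layer 3 (back_away) idle — unchanged: (-1, 1)
layer 4 (track_target) active — inhibits: none
layer 5 (dock) active — inhibits: none
layer 6 (explore_frontier) active — suppresses: (2, -1)
→ actuator (2, -1) — from layer 6 (explore_frontier)

2 -1 explore_frontier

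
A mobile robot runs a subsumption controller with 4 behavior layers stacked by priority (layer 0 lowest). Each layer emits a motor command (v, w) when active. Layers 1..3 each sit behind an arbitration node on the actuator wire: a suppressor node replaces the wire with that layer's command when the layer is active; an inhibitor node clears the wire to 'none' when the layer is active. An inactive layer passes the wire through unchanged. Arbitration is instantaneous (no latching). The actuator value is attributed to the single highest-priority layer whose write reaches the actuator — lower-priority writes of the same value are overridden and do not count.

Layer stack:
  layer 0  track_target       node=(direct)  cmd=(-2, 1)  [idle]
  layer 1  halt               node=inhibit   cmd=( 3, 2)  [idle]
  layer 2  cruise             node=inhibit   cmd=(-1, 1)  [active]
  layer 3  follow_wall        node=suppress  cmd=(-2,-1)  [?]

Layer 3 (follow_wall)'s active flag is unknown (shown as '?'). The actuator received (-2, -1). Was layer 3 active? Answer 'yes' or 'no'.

yes

If layer 3 is active=yes:
  actuator would be (-2, -1)
If layer 3 is active=no:
  actuator would be none
Observed (-2, -1), so layer 3 was active.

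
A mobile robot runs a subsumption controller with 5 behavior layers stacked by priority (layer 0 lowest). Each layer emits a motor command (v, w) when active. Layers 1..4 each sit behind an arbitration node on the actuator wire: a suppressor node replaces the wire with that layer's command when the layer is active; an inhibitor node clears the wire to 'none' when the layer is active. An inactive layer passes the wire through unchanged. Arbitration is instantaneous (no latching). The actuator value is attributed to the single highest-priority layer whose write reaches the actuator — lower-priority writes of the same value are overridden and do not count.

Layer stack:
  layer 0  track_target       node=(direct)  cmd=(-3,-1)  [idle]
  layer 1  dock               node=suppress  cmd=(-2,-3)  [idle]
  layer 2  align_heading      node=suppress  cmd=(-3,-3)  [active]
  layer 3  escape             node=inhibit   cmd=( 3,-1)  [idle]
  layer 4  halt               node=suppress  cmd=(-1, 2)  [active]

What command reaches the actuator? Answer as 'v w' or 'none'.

layer 0 (track_target) idle — none
layer 1 (dock) idle — unchanged: none
layer 2 (align_heading) active — suppresses: (-3, -3)
layer 3 (escape) idle — unchanged: (-3, -3)
layer 4 (halt) active — suppresses: (-1, 2)
→ actuator (-1, 2)

-1 2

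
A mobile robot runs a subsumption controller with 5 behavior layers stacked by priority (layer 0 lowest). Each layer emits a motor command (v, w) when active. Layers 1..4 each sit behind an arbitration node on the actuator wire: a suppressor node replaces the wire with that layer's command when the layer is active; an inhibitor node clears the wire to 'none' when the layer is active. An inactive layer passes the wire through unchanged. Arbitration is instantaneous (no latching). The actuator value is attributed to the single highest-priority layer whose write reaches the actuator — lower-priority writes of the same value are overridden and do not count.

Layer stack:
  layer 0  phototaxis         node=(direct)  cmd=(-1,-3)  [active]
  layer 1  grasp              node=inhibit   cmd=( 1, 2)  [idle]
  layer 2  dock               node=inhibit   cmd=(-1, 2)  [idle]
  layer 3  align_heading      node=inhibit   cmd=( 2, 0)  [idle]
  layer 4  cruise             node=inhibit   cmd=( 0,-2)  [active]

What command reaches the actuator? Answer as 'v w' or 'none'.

layer 0 (phototaxis) active — direct: (-1, -3)
layer 1 (grasp) idle — unchanged: (-1, -3)
layer 2 (dock) idle — unchanged: (-1, -3)
layer 3 (align_heading) idle — unchanged: (-1, -3)
layer 4 (cruise) active — inhibits: none
→ actuator none

none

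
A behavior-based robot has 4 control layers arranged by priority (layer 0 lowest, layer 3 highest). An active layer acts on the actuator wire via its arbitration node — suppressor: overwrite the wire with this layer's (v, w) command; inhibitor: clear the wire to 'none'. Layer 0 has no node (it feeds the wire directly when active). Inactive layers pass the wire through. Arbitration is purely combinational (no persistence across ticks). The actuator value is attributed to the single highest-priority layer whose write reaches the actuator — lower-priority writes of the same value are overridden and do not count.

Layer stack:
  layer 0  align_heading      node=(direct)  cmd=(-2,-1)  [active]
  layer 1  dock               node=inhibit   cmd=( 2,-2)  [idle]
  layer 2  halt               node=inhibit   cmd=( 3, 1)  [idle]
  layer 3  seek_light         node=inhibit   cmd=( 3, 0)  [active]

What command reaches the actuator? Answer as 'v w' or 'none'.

layer 0 (align_heading) active — direct: (-2, -1)
layer 1 (dock) idle — unchanged: (-2, -1)
layer 2 (halt) idle — unchanged: (-2, -1)
layer 3 (seek_light) active — inhibits: none
→ actuator none

none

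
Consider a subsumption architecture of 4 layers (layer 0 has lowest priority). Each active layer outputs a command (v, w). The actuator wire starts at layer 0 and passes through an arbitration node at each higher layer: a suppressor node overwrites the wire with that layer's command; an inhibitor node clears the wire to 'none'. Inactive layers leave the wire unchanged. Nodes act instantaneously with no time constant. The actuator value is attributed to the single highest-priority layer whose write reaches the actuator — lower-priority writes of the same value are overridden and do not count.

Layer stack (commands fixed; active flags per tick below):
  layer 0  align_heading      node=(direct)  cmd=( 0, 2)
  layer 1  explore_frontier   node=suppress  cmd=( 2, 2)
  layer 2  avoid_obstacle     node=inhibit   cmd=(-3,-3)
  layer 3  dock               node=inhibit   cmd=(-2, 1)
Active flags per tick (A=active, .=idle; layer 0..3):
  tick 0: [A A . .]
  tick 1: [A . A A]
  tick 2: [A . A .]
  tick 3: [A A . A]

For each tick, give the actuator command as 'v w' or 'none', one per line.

2 2
none
none
none

tick 0:
  layer 0 (align_heading) active — direct: (0, 2)
  layer 1 (explore_frontier) active — suppresses: (2, 2)
  layer 2 (avoid_obstacle) idle — unchanged: (2, 2)
  layer 3 (dock) idle — unchanged: (2, 2)
  → actuator (2, 2)
tick 1:
  layer 0 (align_heading) active — direct: (0, 2)
  layer 1 (explore_frontier) idle — unchanged: (0, 2)
  layer 2 (avoid_obstacle) active — inhibits: none
  layer 3 (dock) active — inhibits: none
  → actuator none
tick 2:
  layer 0 (align_heading) active — direct: (0, 2)
  layer 1 (explore_frontier) idle — unchanged: (0, 2)
  layer 2 (avoid_obstacle) active — inhibits: none
  layer 3 (dock) idle — unchanged: none
  → actuator none
tick 3:
  layer 0 (align_heading) active — direct: (0, 2)
  layer 1 (explore_frontier) active — suppresses: (2, 2)
  layer 2 (avoid_obstacle) idle — unchanged: (2, 2)
  layer 3 (dock) active — inhibits: none
  → actuator none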